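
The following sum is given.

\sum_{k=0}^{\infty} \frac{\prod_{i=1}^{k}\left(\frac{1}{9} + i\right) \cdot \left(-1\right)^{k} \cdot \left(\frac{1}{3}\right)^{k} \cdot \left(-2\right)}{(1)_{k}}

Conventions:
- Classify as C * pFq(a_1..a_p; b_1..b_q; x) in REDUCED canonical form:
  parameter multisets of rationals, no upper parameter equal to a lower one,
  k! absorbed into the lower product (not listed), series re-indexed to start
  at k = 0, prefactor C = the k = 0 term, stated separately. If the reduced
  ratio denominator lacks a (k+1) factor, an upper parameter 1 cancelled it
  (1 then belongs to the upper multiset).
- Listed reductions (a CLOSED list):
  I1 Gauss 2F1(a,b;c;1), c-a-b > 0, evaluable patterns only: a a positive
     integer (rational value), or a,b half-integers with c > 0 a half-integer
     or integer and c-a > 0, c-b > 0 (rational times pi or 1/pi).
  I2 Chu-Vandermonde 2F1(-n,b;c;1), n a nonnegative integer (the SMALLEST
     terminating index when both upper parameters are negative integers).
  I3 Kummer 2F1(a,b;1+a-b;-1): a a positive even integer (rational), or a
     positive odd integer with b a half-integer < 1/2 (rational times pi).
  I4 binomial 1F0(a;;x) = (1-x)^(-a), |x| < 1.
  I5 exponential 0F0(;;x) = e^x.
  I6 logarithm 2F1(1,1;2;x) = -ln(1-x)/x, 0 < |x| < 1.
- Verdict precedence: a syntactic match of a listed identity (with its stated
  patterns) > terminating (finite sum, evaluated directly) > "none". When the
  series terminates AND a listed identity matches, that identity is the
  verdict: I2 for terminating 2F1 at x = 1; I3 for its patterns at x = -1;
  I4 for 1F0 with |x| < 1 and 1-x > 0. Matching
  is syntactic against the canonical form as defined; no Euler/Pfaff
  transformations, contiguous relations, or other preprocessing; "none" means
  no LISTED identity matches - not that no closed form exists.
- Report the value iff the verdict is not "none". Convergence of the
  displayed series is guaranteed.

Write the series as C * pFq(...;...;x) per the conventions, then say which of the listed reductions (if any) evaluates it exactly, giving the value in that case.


With C = -2: the canonical form is 1F0(\frac{10}{9}; -; -\frac{1}{3}). Verdict: the I4 binomial reduction applies (the 1F0 binomial series: exponent -10/9, x = -\frac{1}{3}). Its exact value is \left(-2\right) \cdot \left(\frac{4}{3}\right)^{-\frac{10}{9}}.

The tell: t_0 = -2 here, and the running product (C = -2) telescopes to a rising factorial.
Term ratio: r(k) = -\frac{1}{3} * (k+\frac{10}{9}) / [(k+1)] ; factor over Q: parameters, x = -\frac{1}{3}, and C = -2.


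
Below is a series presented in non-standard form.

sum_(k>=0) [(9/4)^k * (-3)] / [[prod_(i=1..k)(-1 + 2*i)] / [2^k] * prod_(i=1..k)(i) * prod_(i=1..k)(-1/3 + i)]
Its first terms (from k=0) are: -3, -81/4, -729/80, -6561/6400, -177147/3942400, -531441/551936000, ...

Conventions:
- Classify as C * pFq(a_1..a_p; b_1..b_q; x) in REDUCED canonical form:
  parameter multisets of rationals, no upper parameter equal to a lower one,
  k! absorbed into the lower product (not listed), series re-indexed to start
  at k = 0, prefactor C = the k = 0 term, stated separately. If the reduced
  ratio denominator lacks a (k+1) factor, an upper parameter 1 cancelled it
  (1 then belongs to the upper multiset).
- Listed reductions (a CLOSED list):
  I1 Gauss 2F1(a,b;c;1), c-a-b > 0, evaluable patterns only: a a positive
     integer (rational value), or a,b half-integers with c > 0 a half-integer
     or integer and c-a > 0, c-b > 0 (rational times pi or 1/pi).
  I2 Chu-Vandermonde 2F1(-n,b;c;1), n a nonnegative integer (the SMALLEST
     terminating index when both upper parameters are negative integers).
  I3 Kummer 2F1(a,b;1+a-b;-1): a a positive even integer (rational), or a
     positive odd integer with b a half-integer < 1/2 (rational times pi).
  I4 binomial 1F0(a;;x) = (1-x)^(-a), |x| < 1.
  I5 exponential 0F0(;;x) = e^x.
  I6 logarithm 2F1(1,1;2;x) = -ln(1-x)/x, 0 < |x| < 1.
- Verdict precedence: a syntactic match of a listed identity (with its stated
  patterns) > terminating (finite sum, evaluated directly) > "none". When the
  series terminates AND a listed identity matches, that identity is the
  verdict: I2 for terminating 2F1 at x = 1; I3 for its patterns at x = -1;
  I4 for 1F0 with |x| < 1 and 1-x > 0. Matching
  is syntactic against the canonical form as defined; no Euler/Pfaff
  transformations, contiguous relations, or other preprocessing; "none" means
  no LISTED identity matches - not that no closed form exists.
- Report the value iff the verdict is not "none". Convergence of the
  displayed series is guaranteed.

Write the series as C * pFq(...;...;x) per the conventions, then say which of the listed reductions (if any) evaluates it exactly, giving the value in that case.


The tell: t_0 being -3, the product of the first k integers (C = -3, x = 9/4) is k!.
Ratio: r(k) = (9/4) * 1 / [(k+1/2) (k+2/3) (k+1)] ; factor over Q: parameters, x = (9/4), and C = -3.

This is -3 * 0F2(-; 1/2, 2/3; 9/4) in reduced canonical form. Verdict: none - this 0F2 at x = 9/4 matches no listed pattern, and upper {-} holds no stopper.


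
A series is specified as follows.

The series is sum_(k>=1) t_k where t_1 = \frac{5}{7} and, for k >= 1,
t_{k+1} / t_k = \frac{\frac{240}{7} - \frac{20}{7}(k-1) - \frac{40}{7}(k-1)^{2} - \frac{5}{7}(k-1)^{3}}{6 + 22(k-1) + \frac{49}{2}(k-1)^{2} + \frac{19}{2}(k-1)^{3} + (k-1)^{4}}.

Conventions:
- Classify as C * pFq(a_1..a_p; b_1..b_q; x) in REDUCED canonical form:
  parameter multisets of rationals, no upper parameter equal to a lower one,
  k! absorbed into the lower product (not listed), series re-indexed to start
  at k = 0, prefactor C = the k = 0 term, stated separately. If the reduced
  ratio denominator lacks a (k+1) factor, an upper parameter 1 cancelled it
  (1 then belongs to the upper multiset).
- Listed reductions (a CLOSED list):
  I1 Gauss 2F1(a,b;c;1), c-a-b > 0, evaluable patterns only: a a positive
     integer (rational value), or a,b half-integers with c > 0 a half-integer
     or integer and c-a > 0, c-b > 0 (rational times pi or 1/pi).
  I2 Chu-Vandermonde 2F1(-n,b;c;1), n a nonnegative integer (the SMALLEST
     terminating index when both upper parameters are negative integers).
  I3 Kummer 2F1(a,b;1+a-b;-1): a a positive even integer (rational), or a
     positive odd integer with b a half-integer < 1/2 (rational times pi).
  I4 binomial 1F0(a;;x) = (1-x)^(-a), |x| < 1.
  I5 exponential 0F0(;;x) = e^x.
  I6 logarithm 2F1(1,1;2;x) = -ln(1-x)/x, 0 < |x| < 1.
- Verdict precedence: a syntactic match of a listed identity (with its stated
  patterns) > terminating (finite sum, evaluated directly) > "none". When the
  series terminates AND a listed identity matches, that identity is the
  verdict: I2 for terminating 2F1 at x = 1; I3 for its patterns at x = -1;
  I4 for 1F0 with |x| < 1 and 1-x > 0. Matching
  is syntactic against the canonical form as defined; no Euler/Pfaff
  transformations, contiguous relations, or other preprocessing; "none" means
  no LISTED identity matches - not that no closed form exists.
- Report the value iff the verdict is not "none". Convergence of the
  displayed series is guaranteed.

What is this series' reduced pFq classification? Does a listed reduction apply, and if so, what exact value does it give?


Canonical form: C = \frac{5}{7} times 2F2 with upper {-2, 4}, lower {\frac{1}{2}, 2}, x = -\frac{5}{7}. Verdict: terminating - the sum ends at index 2 because -2 is a negative integer; exact evaluation follows. Exact value: \frac{19805}{3087}.

Key observation: from the first term \frac{5}{7}: the parameter 6 appears in both the upper and lower lists and cancels.
Consecutive-term ratio: r(k) = -\frac{5}{7} * (k-2) (k+4) / [(k+\frac{1}{2}) (k+2) (k+1)] - rational in k, leading ratio -\frac{5}{7}; with t_0 = \frac{5}{7}, classification follows.


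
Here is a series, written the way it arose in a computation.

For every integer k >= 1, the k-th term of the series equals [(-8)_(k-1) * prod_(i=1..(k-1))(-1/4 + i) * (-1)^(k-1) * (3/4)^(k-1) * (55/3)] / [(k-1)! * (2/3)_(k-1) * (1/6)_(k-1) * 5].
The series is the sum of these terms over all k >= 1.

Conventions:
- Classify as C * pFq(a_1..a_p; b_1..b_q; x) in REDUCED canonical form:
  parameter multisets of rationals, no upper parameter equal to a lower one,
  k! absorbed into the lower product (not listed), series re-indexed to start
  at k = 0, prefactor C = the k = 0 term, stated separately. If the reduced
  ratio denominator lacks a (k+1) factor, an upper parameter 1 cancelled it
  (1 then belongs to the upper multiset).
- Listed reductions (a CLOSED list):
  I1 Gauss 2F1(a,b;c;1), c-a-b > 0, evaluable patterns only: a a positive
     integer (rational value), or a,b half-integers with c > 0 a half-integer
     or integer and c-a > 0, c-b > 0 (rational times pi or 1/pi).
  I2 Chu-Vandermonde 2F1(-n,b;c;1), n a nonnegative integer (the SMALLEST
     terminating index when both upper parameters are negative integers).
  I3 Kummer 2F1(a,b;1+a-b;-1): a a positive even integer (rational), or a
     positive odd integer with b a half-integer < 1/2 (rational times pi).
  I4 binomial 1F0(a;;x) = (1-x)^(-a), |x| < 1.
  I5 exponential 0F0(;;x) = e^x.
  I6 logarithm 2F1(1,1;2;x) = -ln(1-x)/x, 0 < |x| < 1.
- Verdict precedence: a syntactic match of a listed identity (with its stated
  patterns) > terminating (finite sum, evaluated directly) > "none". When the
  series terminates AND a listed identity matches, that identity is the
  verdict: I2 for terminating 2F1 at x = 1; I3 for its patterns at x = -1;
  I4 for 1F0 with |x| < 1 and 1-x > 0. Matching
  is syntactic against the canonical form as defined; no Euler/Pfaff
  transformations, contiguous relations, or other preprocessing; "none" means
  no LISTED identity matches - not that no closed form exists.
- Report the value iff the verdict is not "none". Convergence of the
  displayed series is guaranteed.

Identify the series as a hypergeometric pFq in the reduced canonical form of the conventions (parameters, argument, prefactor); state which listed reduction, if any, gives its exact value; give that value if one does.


At argument -3/4: a 2F2 with upper {-8, 3/4}, lower {1/6, 2/3}, scaled by C = 11/3. Verdict: terminating (-8 upstairs). 9 nonzero terms in all; added directly. Exact value: 982141499619424016004253/1167446322450530304000.

The tell: t_0 = 11/3 here, and the running product (prefactor 11/3) telescopes to a rising factorial.
Term ratio: r(k) = (-3/4) * (k-8) (k+3/4) / [(k+1/6) (k+2/3) (k+1)] - rational in k. x = (-3/4); t_0 = 11/3; negate the roots.


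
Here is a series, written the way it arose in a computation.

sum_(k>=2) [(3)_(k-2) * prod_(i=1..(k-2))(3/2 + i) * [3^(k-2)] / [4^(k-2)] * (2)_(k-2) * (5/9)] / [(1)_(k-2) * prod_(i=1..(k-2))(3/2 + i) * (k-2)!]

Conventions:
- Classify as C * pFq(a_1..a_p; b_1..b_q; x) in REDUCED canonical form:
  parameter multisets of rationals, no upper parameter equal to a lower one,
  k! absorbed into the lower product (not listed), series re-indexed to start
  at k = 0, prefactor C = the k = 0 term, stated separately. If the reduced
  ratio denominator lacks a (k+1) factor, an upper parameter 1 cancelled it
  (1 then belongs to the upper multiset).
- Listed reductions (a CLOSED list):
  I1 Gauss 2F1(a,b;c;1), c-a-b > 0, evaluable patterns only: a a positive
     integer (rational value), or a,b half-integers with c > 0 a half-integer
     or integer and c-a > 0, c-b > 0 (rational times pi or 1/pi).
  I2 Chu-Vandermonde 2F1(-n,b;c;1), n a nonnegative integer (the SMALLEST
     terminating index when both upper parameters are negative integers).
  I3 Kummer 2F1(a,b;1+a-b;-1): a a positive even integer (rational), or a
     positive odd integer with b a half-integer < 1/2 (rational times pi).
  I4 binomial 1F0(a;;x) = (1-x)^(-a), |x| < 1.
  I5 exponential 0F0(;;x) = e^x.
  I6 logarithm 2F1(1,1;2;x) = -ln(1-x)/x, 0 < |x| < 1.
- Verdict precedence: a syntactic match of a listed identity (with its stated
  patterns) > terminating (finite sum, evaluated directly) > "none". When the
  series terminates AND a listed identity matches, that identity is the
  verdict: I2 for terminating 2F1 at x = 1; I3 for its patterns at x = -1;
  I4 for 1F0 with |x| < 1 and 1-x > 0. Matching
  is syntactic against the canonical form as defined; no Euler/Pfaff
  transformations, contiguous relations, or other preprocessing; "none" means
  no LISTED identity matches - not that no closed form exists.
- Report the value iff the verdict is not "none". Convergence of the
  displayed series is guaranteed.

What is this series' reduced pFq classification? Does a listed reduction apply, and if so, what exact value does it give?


Prefactor 5/9, argument 3/4: 2F1 with upper {2, 3} over lower {1}. Verdict: no listed reduction: x = 3/4 and upper {2, 3} fail every I1-I6 pattern.

The tell: x = (3/4) and the parameter 5/2 appears in both the upper and lower lists and cancels.
Step ratio: r(k) = (3/4) * (k+2) (k+3) / [(k+1) (k+1)] - rational in k, leading ratio (3/4); with t_0 = 5/9, classification follows.


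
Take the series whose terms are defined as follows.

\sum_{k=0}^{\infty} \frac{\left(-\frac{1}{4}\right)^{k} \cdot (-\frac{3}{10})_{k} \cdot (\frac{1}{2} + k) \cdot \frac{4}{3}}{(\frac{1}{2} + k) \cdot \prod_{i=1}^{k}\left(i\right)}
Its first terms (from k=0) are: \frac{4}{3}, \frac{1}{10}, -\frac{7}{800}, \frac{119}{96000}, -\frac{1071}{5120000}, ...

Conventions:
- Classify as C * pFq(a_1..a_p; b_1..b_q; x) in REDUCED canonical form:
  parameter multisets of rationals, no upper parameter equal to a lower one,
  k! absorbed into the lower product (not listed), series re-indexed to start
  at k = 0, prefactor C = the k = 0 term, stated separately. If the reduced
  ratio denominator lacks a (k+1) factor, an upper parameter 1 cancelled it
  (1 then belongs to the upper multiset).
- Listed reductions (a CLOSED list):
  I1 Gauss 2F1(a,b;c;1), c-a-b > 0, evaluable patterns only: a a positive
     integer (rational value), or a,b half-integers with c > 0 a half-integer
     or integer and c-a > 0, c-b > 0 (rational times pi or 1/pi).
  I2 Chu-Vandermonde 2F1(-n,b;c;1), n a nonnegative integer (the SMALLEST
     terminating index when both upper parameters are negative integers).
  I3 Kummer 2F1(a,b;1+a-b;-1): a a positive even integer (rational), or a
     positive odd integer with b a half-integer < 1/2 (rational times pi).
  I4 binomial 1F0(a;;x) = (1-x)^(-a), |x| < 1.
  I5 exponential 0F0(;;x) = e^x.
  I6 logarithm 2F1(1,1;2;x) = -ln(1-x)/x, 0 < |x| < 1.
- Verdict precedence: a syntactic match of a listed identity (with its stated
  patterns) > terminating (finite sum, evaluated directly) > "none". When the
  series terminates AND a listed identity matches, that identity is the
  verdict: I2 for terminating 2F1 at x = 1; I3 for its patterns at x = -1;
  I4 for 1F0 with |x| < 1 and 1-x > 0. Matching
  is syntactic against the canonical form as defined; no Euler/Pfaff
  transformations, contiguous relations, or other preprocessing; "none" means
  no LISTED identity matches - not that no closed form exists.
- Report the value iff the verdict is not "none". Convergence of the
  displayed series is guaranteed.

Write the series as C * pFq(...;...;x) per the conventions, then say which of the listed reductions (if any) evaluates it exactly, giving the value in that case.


The series (x = -\frac{1}{4}) is 1F0: upper {-\frac{3}{10}}, lower {-}, prefactor \frac{4}{3}. Verdict (x = -\frac{1}{4}): the I4 binomial reduction applies (the 1F0 binomial series: exponent 3/10, x = -\frac{1}{4}). Sum: \frac{4}{3} \cdot \left(\frac{5}{4}\right)^{\frac{3}{10}}.

The tell: from the first term \frac{4}{3}: k + 1/2 divides numerator and denominator alike; prefactor 4/3 after cancelling.
Adjacent-term ratio: r(k) = -\frac{1}{4} * (k-\frac{3}{10}) / [(k+1)] - rational in k, leading ratio -\frac{1}{4}; with t_0 = \frac{4}{3}, classification follows.


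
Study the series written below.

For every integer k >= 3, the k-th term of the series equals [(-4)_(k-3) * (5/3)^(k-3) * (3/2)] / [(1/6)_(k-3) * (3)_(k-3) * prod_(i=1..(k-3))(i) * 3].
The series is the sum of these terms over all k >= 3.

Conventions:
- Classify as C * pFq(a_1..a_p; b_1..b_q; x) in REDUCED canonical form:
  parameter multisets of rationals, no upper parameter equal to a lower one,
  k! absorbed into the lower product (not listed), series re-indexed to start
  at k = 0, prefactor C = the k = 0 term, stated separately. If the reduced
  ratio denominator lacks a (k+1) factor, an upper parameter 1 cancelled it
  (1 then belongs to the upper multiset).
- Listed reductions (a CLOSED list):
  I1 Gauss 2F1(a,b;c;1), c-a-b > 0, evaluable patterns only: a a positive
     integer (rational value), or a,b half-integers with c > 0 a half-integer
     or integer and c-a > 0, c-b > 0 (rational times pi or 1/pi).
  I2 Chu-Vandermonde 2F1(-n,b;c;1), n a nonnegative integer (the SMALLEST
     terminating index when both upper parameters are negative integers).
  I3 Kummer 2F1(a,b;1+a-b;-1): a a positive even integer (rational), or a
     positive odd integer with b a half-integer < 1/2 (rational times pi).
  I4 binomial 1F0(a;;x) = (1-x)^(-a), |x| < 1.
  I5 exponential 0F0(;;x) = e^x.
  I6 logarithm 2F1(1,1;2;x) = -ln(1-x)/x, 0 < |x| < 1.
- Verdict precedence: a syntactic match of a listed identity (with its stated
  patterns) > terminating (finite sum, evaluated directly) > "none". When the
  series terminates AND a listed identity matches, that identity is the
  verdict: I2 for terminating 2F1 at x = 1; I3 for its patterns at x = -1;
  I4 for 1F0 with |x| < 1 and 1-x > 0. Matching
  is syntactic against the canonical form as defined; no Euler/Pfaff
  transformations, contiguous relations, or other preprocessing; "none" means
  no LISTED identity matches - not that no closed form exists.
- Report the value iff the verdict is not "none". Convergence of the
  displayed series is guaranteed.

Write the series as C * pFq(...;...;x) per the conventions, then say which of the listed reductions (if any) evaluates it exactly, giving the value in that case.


Reduced: x = 5/3, 1F2, upper = {-4}, lower = {1/6, 3}, C = 1/2. Verdict: terminating. With -4 upstairs the series is a 5-term polynomial sum; evaluated term by term. Its exact value is -91919/31122.

Key step: x = (5/3) and the product of the first k integers (C = 1/2, x = 5/3) is k!.
Ratio: r(k) = (5/3) * (k-4) / [(k+1/6) (k+3) (k+1)] ; factor over Q: parameters, x = (5/3), and C = 1/2.


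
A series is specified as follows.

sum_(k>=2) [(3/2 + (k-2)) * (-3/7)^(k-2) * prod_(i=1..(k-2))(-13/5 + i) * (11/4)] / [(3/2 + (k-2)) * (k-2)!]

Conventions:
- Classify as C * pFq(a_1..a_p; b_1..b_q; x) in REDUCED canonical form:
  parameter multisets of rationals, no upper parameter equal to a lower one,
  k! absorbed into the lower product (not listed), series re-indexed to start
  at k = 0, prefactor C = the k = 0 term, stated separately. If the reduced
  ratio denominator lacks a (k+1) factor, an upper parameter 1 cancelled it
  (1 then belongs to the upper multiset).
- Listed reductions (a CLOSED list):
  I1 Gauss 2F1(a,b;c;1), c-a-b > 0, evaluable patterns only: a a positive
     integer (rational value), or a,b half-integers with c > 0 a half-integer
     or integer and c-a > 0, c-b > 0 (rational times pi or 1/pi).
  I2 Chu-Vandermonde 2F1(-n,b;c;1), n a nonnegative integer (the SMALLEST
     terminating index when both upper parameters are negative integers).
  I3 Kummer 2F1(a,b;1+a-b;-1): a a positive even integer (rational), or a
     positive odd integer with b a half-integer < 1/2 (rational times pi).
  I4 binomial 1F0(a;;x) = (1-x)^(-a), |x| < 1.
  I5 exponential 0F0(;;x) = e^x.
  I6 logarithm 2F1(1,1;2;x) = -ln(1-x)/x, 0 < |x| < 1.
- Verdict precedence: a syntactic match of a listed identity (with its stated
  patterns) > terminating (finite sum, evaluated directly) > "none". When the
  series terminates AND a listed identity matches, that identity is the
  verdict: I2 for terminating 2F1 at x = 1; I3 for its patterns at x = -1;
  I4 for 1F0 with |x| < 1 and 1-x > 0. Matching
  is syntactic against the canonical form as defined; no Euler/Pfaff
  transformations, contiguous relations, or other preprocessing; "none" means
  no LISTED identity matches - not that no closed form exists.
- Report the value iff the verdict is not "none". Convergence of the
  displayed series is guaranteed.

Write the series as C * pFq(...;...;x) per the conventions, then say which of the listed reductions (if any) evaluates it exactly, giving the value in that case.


With C = 11/4: the canonical form is 1F0(-8/5; -; -3/7). Verdict (x = -3/7): binomial (I4) applies (the 1F0 binomial series: exponent 8/5, x = -3/7). Its exact value is (11/4) * (10/7)^(8/5).

First insight: with t_0 = 11/4, the running product (C = 11/4) telescopes to a rising factorial.
Consecutive-term ratio: r(k) = (-3/7) * (k-8/5) / [(k+1)] - rational; roots negated = parameters, x = (-3/7), C = 11/4.


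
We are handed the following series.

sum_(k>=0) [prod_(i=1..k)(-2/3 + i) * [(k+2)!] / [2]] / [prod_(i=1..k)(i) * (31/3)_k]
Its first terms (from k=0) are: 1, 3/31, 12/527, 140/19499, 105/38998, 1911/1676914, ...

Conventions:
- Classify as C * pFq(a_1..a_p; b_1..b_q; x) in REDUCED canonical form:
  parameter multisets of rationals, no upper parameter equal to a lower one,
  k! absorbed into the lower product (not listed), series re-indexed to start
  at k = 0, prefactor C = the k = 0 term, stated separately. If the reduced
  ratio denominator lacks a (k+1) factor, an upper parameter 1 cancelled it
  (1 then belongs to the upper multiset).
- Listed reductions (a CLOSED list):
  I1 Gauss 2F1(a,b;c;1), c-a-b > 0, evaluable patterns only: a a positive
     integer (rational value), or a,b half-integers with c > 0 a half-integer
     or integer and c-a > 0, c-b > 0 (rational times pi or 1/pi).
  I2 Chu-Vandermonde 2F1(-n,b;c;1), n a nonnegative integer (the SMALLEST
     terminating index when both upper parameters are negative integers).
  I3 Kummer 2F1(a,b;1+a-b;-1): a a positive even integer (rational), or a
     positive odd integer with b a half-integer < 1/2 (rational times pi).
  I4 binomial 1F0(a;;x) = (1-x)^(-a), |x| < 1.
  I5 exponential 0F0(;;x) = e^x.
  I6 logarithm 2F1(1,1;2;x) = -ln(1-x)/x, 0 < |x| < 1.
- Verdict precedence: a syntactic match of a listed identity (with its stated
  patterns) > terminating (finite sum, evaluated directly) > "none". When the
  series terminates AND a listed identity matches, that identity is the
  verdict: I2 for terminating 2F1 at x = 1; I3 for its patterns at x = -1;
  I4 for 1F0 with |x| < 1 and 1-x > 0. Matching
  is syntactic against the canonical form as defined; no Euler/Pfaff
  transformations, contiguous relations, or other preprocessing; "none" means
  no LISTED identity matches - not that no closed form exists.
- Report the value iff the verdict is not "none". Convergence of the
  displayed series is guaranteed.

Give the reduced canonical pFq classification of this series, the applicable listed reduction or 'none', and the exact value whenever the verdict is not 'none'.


Canonical form: C = 1 times 2F1 with upper {1/3, 3}, lower {31/3}, x = 1. Verdict (x = 1): Gauss's theorem (I1) applies (x = 1: the Gamma ratio telescopes since c-a-b = 7 > 0 and a = 3 in Z>0). Its exact value is 275/243.

Key observation: x = 1 and the product of the first k integers (C = 1) is k!.
Consecutive-term ratio: r(k) = 1 * (k+1/3) (k+3) / [(k+31/3) (k+1)] ; factor over Q: parameters, x = 1, and C = 1.


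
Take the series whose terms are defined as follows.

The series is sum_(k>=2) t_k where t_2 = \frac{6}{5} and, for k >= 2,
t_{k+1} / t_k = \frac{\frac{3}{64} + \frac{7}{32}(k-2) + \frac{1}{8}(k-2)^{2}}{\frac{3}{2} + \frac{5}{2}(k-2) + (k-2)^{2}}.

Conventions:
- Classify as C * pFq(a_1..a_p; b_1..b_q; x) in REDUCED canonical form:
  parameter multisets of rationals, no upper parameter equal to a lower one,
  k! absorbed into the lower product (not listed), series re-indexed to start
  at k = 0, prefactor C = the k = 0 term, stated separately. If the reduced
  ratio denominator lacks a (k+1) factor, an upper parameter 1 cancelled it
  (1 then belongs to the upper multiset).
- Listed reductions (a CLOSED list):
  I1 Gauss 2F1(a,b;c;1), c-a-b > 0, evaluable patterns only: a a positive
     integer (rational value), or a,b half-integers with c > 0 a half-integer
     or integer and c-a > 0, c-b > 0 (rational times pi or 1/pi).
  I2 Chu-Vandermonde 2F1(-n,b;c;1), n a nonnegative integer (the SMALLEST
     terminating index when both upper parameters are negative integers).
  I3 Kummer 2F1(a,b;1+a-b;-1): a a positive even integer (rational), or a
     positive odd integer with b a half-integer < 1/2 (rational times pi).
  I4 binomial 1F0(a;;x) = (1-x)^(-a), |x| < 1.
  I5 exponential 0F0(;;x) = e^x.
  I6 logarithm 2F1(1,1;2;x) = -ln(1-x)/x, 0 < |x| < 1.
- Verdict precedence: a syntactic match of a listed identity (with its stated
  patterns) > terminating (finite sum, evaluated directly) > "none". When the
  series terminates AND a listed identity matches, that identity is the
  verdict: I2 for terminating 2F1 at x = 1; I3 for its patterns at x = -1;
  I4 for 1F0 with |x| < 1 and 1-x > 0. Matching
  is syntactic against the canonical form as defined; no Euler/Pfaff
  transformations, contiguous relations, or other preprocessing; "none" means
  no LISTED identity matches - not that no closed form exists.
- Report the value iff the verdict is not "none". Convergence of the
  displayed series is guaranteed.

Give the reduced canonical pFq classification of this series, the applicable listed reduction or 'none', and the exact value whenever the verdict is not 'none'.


With C = \frac{6}{5}: the canonical form is 1F0(\frac{1}{4}; -; \frac{1}{8}). Verdict (x = \frac{1}{8}): binomial (I4) applies (the 1F0 binomial series: exponent -1/4, x = \frac{1}{8}). Hence: \frac{6}{5} \cdot \left(\frac{7}{8}\right)^{-\frac{1}{4}}.

First insight: t_0 being \frac{6}{5}, the ratio is unreduced: k + 3/2 divides both sides (C = 6/5).
Ratio: r(k) = \frac{1}{8} * (k+\frac{1}{4}) / [(k+1)] - poly over poly, x = \frac{1}{8} from leading terms; C = \frac{6}{5} at k = 0.


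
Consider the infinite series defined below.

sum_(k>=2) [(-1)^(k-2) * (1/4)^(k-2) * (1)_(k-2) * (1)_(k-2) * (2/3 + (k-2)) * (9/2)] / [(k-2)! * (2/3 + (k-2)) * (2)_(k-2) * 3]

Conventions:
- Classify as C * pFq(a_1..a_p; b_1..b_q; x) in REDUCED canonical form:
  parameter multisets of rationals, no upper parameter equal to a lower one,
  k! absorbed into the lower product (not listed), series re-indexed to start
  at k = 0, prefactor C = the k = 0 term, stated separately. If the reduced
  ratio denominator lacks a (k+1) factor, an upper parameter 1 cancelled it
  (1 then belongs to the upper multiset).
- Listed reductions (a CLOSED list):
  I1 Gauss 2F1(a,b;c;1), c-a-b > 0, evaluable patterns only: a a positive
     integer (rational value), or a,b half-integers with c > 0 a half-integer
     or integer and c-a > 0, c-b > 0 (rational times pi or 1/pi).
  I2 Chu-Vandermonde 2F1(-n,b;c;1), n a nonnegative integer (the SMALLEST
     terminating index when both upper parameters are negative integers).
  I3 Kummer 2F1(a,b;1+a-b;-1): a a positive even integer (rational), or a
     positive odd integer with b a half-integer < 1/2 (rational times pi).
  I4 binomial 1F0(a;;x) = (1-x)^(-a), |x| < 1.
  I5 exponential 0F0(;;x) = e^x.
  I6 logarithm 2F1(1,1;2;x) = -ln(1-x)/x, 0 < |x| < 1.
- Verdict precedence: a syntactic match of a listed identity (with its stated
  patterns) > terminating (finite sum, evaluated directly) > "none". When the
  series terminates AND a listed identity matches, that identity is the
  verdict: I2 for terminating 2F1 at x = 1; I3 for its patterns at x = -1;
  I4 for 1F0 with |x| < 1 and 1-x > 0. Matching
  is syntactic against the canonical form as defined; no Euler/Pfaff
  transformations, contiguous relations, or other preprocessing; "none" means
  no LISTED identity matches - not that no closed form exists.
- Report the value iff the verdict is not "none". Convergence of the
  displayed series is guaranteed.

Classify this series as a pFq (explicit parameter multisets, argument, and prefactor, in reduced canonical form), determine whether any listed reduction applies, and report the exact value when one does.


The series (x = -1/4) is 2F1: upper {1, 1}, lower {2}, prefactor 3/2. Verdict: the logarithmic series (I6) fires (the logarithm: parameters (1,1;2), x = -1/4). Its exact value is 6 * ln(5/4).

The tell: x = (-1/4) and the (-1)^k factor (C = 3/2) folds into the argument's sign.
Term ratio: r(k) = (-1/4) * (k+1) (k+1) / [(k+2) (k+1)] - rational in k, leading ratio (-1/4); with t_0 = 3/2, classification follows.


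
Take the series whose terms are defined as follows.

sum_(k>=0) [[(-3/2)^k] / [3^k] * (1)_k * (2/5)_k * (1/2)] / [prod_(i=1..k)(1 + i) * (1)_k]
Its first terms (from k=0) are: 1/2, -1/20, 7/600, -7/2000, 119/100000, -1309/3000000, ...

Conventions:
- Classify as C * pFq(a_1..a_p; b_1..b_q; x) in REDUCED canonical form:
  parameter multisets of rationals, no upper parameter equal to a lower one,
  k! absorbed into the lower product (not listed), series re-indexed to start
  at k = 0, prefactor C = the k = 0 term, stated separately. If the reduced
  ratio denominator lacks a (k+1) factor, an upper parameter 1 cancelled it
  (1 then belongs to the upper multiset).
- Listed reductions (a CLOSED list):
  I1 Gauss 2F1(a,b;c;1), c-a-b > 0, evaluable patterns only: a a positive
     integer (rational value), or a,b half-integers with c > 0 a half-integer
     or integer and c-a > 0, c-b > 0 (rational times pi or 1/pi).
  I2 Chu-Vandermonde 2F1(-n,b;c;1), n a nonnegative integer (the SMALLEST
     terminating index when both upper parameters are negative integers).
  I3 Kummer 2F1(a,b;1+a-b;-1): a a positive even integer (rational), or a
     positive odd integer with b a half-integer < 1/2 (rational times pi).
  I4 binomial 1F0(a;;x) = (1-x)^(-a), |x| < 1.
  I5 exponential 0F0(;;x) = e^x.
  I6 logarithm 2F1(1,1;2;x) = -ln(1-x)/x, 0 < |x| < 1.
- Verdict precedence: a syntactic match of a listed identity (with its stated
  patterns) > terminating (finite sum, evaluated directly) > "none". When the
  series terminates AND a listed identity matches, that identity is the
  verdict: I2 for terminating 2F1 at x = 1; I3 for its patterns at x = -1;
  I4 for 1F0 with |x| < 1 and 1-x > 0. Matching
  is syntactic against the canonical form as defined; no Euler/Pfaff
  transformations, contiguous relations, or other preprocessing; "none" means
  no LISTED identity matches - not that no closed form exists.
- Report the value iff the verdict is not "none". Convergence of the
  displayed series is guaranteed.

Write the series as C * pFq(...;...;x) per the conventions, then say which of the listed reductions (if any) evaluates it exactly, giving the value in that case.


Classification (C = 1/2): 2F1 with upper {2/5, 1}, lower {2}, argument x = -1/2. Verdict: none - this 2F1 at x = -1/2 matches no listed pattern, and upper {2/5, 1} holds no stopper.

Key step: with t_0 = 1/2, the two k-th powers (prefactor 1/2) combine into one argument.
Term ratio: r(k) = (-1/2) * (k+2/5) (k+1) / [(k+2) (k+1)] ; factor over Q: parameters, x = (-1/2), and C = 1/2.


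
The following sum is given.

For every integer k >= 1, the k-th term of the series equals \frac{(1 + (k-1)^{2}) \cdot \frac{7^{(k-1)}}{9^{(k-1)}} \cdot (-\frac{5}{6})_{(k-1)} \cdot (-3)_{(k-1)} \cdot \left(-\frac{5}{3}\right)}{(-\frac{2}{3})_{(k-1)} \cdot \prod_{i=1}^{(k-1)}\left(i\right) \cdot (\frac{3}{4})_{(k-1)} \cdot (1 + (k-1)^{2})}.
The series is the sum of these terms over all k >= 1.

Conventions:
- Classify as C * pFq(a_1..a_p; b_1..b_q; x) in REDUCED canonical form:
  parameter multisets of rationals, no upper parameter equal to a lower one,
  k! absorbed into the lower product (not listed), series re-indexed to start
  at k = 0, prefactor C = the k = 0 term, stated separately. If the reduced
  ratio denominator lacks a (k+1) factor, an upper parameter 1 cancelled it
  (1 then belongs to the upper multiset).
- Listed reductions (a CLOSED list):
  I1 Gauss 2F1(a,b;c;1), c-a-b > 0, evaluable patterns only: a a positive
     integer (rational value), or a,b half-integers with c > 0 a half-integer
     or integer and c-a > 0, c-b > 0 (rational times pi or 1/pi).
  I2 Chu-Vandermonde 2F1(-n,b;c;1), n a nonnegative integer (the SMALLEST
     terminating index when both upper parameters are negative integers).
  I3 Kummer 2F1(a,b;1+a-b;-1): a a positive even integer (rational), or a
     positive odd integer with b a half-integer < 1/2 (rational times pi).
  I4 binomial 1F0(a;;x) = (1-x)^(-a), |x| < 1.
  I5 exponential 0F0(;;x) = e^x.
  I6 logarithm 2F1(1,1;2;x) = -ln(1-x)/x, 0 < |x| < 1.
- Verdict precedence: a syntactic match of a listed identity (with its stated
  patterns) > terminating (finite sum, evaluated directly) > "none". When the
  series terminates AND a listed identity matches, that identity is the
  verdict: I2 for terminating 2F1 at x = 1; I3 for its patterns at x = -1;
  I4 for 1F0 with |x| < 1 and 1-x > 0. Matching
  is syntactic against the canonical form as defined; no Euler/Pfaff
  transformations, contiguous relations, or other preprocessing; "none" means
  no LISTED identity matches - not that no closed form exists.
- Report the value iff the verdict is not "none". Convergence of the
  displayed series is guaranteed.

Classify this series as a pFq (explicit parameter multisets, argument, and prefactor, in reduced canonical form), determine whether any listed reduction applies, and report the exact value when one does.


First insight: t_0 being -\frac{5}{3}, the two geometric factors (C = -5/3, x = 7/9) combine into one argument.
Ratio: r(k) = \frac{7}{9} * (k-3) (k-\frac{5}{6}) / [(k-\frac{2}{3}) (k+\frac{3}{4}) (k+1)] - rational in k, leading ratio \frac{7}{9}; with t_0 = -\frac{5}{3}, classification follows.

At argument \frac{7}{9}: a 2F2 with upper {-3, -\frac{5}{6}}, lower {-\frac{2}{3}, \frac{3}{4}}, scaled by C = -\frac{5}{3}. Verdict: terminating - no listed pattern fits, but -3 in the upper list cuts the series at k = 3; direct evaluation. Value: \frac{252115}{72171}.


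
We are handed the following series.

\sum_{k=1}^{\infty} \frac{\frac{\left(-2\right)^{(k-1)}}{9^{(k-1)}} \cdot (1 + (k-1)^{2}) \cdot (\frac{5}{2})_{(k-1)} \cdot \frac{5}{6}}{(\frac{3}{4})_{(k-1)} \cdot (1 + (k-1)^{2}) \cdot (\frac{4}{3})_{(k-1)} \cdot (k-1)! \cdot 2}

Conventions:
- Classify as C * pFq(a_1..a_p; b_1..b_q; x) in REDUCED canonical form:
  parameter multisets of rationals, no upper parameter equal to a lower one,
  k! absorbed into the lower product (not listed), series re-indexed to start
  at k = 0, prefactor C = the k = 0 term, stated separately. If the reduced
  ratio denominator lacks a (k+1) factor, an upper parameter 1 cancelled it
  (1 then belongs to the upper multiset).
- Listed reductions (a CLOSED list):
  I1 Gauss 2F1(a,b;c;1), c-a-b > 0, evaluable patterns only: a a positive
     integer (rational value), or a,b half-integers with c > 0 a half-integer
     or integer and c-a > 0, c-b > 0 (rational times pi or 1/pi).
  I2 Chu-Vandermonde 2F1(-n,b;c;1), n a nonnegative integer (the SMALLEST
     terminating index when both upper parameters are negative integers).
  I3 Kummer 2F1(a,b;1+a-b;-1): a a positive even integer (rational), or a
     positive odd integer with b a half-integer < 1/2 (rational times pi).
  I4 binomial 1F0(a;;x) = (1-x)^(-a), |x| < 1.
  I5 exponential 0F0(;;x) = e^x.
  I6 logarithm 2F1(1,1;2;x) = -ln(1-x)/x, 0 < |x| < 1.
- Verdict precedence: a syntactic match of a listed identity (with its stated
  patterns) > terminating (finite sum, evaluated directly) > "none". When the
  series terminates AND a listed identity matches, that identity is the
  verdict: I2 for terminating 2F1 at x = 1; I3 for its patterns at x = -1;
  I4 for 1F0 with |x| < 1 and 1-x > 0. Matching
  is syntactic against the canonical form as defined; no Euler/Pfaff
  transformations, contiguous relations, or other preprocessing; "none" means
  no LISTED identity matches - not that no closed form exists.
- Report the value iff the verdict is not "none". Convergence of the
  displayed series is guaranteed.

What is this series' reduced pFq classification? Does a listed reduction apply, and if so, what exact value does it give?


Classification (C = \frac{5}{12}): 1F2 with upper {\frac{5}{2}}, lower {\frac{3}{4}, \frac{4}{3}}, argument x = -\frac{2}{9}. Verdict: none - this 1F2 at x = -\frac{2}{9} matches no listed pattern, and upper {\frac{5}{2}} holds no stopper.

Key observation: t_0 being \frac{5}{12}, the two geometric factors (C = 5/12, x = -2/9) combine into one argument.
Step ratio: r(k) = -\frac{2}{9} * (k+\frac{5}{2}) / [(k+\frac{3}{4}) (k+\frac{4}{3}) (k+1)] - rational; roots negated = parameters, x = -\frac{2}{9}, C = \frac{5}{12}.


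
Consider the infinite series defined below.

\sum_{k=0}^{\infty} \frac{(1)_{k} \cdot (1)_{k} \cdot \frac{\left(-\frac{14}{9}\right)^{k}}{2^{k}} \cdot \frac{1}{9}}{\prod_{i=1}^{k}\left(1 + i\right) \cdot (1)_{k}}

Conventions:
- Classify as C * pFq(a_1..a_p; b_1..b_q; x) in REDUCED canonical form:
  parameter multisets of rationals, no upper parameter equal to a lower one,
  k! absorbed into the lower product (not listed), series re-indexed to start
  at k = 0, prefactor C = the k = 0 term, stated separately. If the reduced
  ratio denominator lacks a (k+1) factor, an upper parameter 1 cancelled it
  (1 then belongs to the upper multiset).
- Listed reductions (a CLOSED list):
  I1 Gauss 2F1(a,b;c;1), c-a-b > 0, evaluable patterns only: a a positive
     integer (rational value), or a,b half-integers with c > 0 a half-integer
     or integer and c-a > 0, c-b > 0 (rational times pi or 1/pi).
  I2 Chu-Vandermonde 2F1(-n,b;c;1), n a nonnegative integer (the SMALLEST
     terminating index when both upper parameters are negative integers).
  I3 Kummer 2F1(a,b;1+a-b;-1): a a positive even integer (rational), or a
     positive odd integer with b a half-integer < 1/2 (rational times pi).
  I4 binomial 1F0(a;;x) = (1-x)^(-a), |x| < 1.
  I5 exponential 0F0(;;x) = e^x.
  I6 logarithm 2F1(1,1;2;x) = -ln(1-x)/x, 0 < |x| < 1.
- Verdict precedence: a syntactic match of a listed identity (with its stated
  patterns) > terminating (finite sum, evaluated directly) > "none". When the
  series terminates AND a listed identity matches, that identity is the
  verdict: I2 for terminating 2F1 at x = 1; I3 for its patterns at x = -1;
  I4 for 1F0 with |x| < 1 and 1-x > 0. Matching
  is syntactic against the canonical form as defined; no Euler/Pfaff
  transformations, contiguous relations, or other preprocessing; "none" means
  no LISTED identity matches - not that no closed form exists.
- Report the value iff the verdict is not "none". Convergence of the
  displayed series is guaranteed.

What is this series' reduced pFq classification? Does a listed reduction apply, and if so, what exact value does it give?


Key observation: from the first term \frac{1}{9}: the lower running product (C = 1/9, x = -7/9) is a rising factorial.
Ratio: r(k) = -\frac{7}{9} * (k+1) (k+1) / [(k+2) (k+1)] - rational in k, leading ratio -\frac{7}{9}; with t_0 = \frac{1}{9}, classification follows.

The series (x = -\frac{7}{9}) is 2F1: upper {1, 1}, lower {2}, prefactor \frac{1}{9}. Verdict: this is the I6 logarithm reduction (the logarithm: parameters (1,1;2), x = -\frac{7}{9}). Exact value: \frac{1}{7} \cdot \ln\left(\frac{16}{9}\right).


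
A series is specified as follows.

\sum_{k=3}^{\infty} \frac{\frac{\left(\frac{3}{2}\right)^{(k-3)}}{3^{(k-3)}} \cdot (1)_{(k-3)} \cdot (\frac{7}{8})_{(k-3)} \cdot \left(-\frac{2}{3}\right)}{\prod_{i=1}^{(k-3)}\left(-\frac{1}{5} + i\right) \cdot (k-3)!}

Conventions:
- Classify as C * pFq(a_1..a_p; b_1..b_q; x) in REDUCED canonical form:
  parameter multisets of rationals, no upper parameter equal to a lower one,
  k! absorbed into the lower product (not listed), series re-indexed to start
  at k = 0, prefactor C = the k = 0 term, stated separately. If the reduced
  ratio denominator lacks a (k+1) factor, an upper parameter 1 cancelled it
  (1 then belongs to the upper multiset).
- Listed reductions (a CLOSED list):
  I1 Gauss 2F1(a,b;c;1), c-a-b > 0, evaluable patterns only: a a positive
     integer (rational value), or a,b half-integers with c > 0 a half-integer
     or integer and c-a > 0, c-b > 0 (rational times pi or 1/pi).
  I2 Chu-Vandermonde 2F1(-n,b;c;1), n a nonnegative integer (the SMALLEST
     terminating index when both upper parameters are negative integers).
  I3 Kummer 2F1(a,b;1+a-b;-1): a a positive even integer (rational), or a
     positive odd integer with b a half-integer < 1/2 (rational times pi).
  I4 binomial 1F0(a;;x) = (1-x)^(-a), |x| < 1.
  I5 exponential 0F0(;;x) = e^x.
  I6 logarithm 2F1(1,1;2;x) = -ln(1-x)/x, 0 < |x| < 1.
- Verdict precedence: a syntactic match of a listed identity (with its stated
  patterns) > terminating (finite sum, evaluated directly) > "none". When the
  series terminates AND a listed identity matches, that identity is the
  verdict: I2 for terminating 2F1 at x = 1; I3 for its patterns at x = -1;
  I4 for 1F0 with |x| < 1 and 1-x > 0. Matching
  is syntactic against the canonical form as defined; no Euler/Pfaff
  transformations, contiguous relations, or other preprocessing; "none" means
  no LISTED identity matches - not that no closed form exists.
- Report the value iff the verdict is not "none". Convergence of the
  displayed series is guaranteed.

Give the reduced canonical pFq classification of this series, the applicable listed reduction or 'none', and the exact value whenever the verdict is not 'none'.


First insight: from the first term -\frac{2}{3}: the two k-th powers (prefactor -2/3) combine into one argument.
Adjacent-term ratio: r(k) = \frac{1}{2} * (k+\frac{7}{8}) (k+1) / [(k+\frac{4}{5}) (k+1)] - rational; roots negated = parameters, x = \frac{1}{2}, C = -\frac{2}{3}.

With C = -\frac{2}{3}: the canonical form is 2F1(\frac{7}{8}, 1; \frac{4}{5}; \frac{1}{2}). Verdict: none - at argument \frac{1}{2} the multisets {\frac{7}{8}, 1} ; {\frac{4}{5}} match no listed identity.
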